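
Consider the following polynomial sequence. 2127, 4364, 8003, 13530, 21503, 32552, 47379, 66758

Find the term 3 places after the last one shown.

161027

2237, 3639, 5527, 7973, 11049, 14827, 19379
1402, 1888, 2446, 3076, 3778, 4552
486, 558, 630, 702, 774
72, 72, 72, 72
The fourth differences are constant (72).
774 + 72 = 846;  4552 + 846 = 5398;  19379 + 5398 = 24777;  66758 + 24777 = 91535
846 + 72 = 918;  5398 + 918 = 6316;  24777 + 6316 = 31093;  91535 + 31093 = 122628
918 + 72 = 990;  6316 + 990 = 7306;  31093 + 7306 = 38399;  122628 + 38399 = 161027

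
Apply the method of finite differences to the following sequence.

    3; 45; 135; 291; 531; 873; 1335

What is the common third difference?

Δ: 42, 90, 156, 240, 342, 462
Δ²: 48, 66, 84, 102, 120
Δ³: 18, 18, 18, 18

18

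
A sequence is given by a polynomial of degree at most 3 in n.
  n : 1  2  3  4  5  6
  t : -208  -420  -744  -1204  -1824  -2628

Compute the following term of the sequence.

-212, -324, -460, -620, -804
-112, -136, -160, -184
-24, -24, -24
The third differences are constant (-24).
-184 − 24 = -208;  -804 − 208 = -1012;  -2628 − 1012 = -3640

-3640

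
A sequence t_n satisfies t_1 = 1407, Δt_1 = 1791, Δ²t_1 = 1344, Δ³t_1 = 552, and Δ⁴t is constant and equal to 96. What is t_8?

Build the table forward from the leading diagonal:
D4: 96  96  96  96  96  96  96  96
D3: 552  648  744  840  936  1032  1128  1224
D2: 1344  1896  2544  3288  4128  5064  6096  7224
D1: 1791  3135  5031  7575  10863  14991  20055  26151
t: 1407  3198  6333  11364  18939  29802  44793  64848

64848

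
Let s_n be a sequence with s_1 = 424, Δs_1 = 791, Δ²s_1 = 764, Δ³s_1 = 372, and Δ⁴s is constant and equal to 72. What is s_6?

Build the table forward from the leading diagonal:
Fourth differences: 72  72  72  72  72  72
Third differences: 372  444  516  588  660  732
Second differences: 764  1136  1580  2096  2684  3344
First differences: 791  1555  2691  4271  6367  9051
s: 424  1215  2770  5461  9732  16099

16099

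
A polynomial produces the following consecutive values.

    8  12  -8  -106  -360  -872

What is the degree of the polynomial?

4, -20, -98, -254, -512
-24, -78, -156, -258
-54, -78, -102
-24, -24
The fourth differences are constant, so the polynomial has degree 4.

4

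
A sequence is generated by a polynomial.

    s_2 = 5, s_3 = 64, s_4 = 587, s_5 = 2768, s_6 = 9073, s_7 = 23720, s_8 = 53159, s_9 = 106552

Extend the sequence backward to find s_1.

8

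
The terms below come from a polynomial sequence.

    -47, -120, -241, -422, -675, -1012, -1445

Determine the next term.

-1986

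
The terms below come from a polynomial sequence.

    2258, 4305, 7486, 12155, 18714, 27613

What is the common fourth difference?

48

D1: 2047, 3181, 4669, 6559, 8899
D2: 1134, 1488, 1890, 2340
D3: 354, 402, 450
D4: 48, 48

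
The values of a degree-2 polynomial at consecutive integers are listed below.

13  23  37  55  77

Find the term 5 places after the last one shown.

D1: 10, 14, 18, 22
D2: 4, 4, 4
Second differences constant at 4.
22 + 4 = 26;  77 + 26 = 103
26 + 4 = 30;  103 + 30 = 133
30 + 4 = 34;  133 + 34 = 167
34 + 4 = 38;  167 + 38 = 205
38 + 4 = 42;  205 + 42 = 247

247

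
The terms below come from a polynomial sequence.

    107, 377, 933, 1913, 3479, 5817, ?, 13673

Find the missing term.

9137

Using the first 6 terms:
D1: 270  556  980  1566  2338
D2: 286  424  586  772
D3: 138  162  186
D4: 24  24
Constant fourth difference = 24.
Extend forward: 186 + 24 = 210;  772 + 210 = 982;  2338 + 982 = 3320;  5817 + 3320 = 9137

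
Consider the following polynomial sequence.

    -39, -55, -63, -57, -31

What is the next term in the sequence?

-16  -8  6  26
8  14  20
6  6
Third differences constant at 6.
20 + 6 = 26;  26 + 26 = 52;  -31 + 52 = 21

21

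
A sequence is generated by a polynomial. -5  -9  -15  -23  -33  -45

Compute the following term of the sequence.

First differences: -4 , -6 , -8 , -10 , -12
Second differences: -2 , -2 , -2 , -2
Second differences constant at -2.
-12 − 2 = -14;  -45 − 14 = -59

-59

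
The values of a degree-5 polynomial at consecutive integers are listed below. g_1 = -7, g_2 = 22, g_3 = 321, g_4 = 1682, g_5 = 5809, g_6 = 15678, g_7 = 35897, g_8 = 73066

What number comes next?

136137

First differences: 29, 299, 1361, 4127, 9869, 20219, 37169
Second differences: 270, 1062, 2766, 5742, 10350, 16950
Third differences: 792, 1704, 2976, 4608, 6600
Fourth differences: 912, 1272, 1632, 1992
Fifth differences: 360, 360, 360
Fifth differences constant at 360.
1992 + 360 = 2352;  6600 + 2352 = 8952;  16950 + 8952 = 25902;  37169 + 25902 = 63071;  73066 + 63071 = 136137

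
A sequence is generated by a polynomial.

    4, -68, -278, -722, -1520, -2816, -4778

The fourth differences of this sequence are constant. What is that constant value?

First differences: -72, -210, -444, -798, -1296, -1962
Second differences: -138, -234, -354, -498, -666
Third differences: -96, -120, -144, -168
Fourth differences: -24, -24, -24

-24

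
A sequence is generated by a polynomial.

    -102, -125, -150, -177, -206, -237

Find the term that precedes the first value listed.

D1: -23, -25, -27, -29, -31
D2: -2, -2, -2, -2
The second differences are constant at -2.
Work back: -23 + 2 = -21;  -102 + 21 = -81

-81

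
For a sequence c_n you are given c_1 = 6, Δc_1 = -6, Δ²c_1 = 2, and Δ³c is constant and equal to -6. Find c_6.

Build the table forward from the leading diagonal:
Third differences: -6, -6, -6, -6, -6, -6
Second differences: 2, -4, -10, -16, -22, -28
First differences: -6, -4, -8, -18, -34, -56
c: 6, 0, -4, -12, -30, -64

-64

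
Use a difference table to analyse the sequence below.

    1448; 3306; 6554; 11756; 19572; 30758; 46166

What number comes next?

66744

D1: 1858, 3248, 5202, 7816, 11186, 15408
D2: 1390, 1954, 2614, 3370, 4222
D3: 564, 660, 756, 852
D4: 96, 96, 96
Fourth differences constant at 96.
852 + 96 = 948;  4222 + 948 = 5170;  15408 + 5170 = 20578;  46166 + 20578 = 66744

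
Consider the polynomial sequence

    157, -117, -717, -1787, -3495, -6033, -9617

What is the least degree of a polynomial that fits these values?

4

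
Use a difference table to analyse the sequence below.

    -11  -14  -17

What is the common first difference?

Δ: -3, -3

-3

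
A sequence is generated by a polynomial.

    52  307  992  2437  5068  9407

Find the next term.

255 , 685 , 1445 , 2631 , 4339
430 , 760 , 1186 , 1708
330 , 426 , 522
96 , 96
Fourth differences constant at 96.
522 + 96 = 618;  1708 + 618 = 2326;  4339 + 2326 = 6665;  9407 + 6665 = 16072

16072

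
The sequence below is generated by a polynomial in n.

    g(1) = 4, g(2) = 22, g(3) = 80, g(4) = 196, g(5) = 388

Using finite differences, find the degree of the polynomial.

18, 58, 116, 192
40, 58, 76
18, 18
The third differences are constant, so the polynomial has degree 3.

3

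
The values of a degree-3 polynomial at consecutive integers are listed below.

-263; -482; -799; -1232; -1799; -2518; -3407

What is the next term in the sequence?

-219, -317, -433, -567, -719, -889
-98, -116, -134, -152, -170
-18, -18, -18, -18
Constant third difference = -18, so extend:
-170 − 18 = -188;  -889 − 188 = -1077;  -3407 − 1077 = -4484

-4484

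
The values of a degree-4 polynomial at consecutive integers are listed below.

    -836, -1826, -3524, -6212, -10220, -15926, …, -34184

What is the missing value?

Using the first 6 terms:
-990  -1698  -2688  -4008  -5706
-708  -990  -1320  -1698
-282  -330  -378
-48  -48
Constant fourth difference = -48.
Extend forward: -378 − 48 = -426;  -1698 − 426 = -2124;  -5706 − 2124 = -7830;  -15926 − 7830 = -23756

-23756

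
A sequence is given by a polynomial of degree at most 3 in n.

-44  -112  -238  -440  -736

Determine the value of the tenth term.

-4256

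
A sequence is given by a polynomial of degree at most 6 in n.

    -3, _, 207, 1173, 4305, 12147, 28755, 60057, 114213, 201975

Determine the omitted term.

15

Using the last 8 terms:
966, 3132, 7842, 16608, 31302, 54156, 87762
2166, 4710, 8766, 14694, 22854, 33606
2544, 4056, 5928, 8160, 10752
1512, 1872, 2232, 2592
360, 360, 360
Constant fifth difference = 360.
Extend backward: 1512 − 360 = 1152;  2544 − 1152 = 1392;  2166 − 1392 = 774;  966 − 774 = 192;  207 − 192 = 15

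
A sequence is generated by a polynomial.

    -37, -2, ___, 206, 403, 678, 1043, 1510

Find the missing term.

Using the last 5 terms:
D1: 197  275  365  467
D2: 78  90  102
D3: 12  12
Constant third difference = 12.
Extend backward: 78 − 12 = 66;  197 − 66 = 131;  206 − 131 = 75

75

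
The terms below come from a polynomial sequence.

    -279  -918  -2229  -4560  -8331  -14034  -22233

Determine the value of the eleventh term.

-93789

First differences: -639, -1311, -2331, -3771, -5703, -8199
Second differences: -672, -1020, -1440, -1932, -2496
Third differences: -348, -420, -492, -564
Fourth differences: -72, -72, -72
The fourth differences are constant (-72).
-564 − 72 = -636;  -2496 − 636 = -3132;  -8199 − 3132 = -11331;  -22233 − 11331 = -33564
-636 − 72 = -708;  -3132 − 708 = -3840;  -11331 − 3840 = -15171;  -33564 − 15171 = -48735
-708 − 72 = -780;  -3840 − 780 = -4620;  -15171 − 4620 = -19791;  -48735 − 19791 = -68526
-780 − 72 = -852;  -4620 − 852 = -5472;  -19791 − 5472 = -25263;  -68526 − 25263 = -93789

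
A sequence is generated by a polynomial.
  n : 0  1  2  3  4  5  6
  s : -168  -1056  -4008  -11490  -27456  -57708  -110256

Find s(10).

-888  -2952  -7482  -15966  -30252  -52548
-2064  -4530  -8484  -14286  -22296
-2466  -3954  -5802  -8010
-1488  -1848  -2208
-360  -360
Constant fifth difference = -360, so extend:
-2208 − 360 = -2568;  -8010 − 2568 = -10578;  -22296 − 10578 = -32874;  -52548 − 32874 = -85422;  -110256 − 85422 = -195678
-2568 − 360 = -2928;  -10578 − 2928 = -13506;  -32874 − 13506 = -46380;  -85422 − 46380 = -131802;  -195678 − 131802 = -327480
-2928 − 360 = -3288;  -13506 − 3288 = -16794;  -46380 − 16794 = -63174;  -131802 − 63174 = -194976;  -327480 − 194976 = -522456
-3288 − 360 = -3648;  -16794 − 3648 = -20442;  -63174 − 20442 = -83616;  -194976 − 83616 = -278592;  -522456 − 278592 = -801048

-801048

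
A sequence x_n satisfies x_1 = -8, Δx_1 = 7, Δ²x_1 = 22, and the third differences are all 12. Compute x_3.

28

Build the table forward from the leading diagonal:
Third differences: 12  12  12
Second differences: 22  34  46
First differences: 7  29  63
x: -8  -1  28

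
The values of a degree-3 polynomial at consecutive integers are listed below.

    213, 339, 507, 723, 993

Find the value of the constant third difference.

6

Δ: 126, 168, 216, 270
Δ²: 42, 48, 54
Δ³: 6, 6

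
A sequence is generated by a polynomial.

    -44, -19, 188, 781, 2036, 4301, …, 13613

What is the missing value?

7996

Using the first 6 terms:
Δ: 25  207  593  1255  2265
Δ²: 182  386  662  1010
Δ³: 204  276  348
Δ⁴: 72  72
Constant fourth difference = 72.
Extend forward: 348 + 72 = 420;  1010 + 420 = 1430;  2265 + 1430 = 3695;  4301 + 3695 = 7996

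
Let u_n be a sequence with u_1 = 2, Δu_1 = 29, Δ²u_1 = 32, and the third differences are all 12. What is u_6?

Build the table forward from the leading diagonal:
D3: 12  12  12  12  12  12
D2: 32  44  56  68  80  92
D1: 29  61  105  161  229  309
u: 2  31  92  197  358  587

587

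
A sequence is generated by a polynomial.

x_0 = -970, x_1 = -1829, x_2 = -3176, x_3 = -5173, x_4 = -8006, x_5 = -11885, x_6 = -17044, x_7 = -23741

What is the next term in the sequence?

First differences: -859, -1347, -1997, -2833, -3879, -5159, -6697
Second differences: -488, -650, -836, -1046, -1280, -1538
Third differences: -162, -186, -210, -234, -258
Fourth differences: -24, -24, -24, -24
The fourth differences are constant (-24).
-258 − 24 = -282;  -1538 − 282 = -1820;  -6697 − 1820 = -8517;  -23741 − 8517 = -32258

-32258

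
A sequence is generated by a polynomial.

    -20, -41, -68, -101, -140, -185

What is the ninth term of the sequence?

First differences: -21 , -27 , -33 , -39 , -45
Second differences: -6 , -6 , -6 , -6
The second differences are constant (-6).
-45 − 6 = -51;  -185 − 51 = -236
-51 − 6 = -57;  -236 − 57 = -293
-57 − 6 = -63;  -293 − 63 = -356

-356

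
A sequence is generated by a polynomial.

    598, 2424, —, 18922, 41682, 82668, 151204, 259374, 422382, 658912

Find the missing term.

7464

Using the last 7 terms:
D1: 22760  40986  68536  108170  163008  236530
D2: 18226  27550  39634  54838  73522
D3: 9324  12084  15204  18684
D4: 2760  3120  3480
D5: 360  360
Constant fifth difference = 360.
Extend backward: 2760 − 360 = 2400;  9324 − 2400 = 6924;  18226 − 6924 = 11302;  22760 − 11302 = 11458;  18922 − 11458 = 7464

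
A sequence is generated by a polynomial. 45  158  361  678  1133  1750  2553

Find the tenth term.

6318

Δ: 113, 203, 317, 455, 617, 803
Δ²: 90, 114, 138, 162, 186
Δ³: 24, 24, 24, 24
The third differences are constant (24).
186 + 24 = 210;  803 + 210 = 1013;  2553 + 1013 = 3566
210 + 24 = 234;  1013 + 234 = 1247;  3566 + 1247 = 4813
234 + 24 = 258;  1247 + 258 = 1505;  4813 + 1505 = 6318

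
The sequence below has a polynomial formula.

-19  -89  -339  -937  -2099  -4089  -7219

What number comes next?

-11849

D1: -70, -250, -598, -1162, -1990, -3130
D2: -180, -348, -564, -828, -1140
D3: -168, -216, -264, -312
D4: -48, -48, -48
Fourth differences constant at -48.
-312 − 48 = -360;  -1140 − 360 = -1500;  -3130 − 1500 = -4630;  -7219 − 4630 = -11849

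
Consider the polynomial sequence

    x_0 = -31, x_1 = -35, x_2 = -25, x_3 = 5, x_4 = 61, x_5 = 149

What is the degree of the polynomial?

-4, 10, 30, 56, 88
14, 20, 26, 32
6, 6, 6
The third differences are constant, so the polynomial has degree 3.

3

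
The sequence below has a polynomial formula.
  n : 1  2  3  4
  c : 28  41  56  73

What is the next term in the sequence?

92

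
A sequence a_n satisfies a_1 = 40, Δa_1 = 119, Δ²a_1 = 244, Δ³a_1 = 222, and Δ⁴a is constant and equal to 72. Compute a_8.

16287

Build the table forward from the leading diagonal:
D4: 72  72  72  72  72  72  72  72
D3: 222  294  366  438  510  582  654  726
D2: 244  466  760  1126  1564  2074  2656  3310
D1: 119  363  829  1589  2715  4279  6353  9009
a: 40  159  522  1351  2940  5655  9934  16287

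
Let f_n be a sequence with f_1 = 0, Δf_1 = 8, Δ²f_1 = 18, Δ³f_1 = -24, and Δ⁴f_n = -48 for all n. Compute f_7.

-882

Build the table forward from the leading diagonal:
Δ⁴: -48  -48  -48  -48  -48  -48  -48
Δ³: -24  -72  -120  -168  -216  -264  -312
Δ²: 18  -6  -78  -198  -366  -582  -846
Δ: 8  26  20  -58  -256  -622  -1204
f: 0  8  34  54  -4  -260  -882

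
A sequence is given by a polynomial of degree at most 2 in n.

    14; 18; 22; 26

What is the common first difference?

4

First differences: 4, 4, 4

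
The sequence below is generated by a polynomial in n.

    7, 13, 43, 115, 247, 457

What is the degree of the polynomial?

D1: 6, 30, 72, 132, 210
D2: 24, 42, 60, 78
D3: 18, 18, 18
The third differences are constant, so the polynomial has degree 3.

3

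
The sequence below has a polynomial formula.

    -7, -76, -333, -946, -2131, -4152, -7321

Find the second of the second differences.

Δ: -69, -257, -613, -1185, -2021, -3169
Δ²: -188, -356, -572, -836, -1148
Δ³: -168, -216, -264, -312
Δ⁴: -48, -48, -48

-356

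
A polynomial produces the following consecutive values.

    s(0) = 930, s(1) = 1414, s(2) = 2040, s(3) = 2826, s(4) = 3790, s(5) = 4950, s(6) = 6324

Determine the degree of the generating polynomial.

3

Δ: 484, 626, 786, 964, 1160, 1374
Δ²: 142, 160, 178, 196, 214
Δ³: 18, 18, 18, 18
The third differences are constant, so the polynomial has degree 3.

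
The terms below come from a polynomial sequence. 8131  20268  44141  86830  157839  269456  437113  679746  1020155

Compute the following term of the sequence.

12137, 23873, 42689, 71009, 111617, 167657, 242633, 340409
11736, 18816, 28320, 40608, 56040, 74976, 97776
7080, 9504, 12288, 15432, 18936, 22800
2424, 2784, 3144, 3504, 3864
360, 360, 360, 360
Fifth differences constant at 360.
3864 + 360 = 4224;  22800 + 4224 = 27024;  97776 + 27024 = 124800;  340409 + 124800 = 465209;  1020155 + 465209 = 1485364

1485364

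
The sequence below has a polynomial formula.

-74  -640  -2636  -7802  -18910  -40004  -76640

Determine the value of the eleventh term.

-556084

-566  -1996  -5166  -11108  -21094  -36636
-1430  -3170  -5942  -9986  -15542
-1740  -2772  -4044  -5556
-1032  -1272  -1512
-240  -240
Fifth differences constant at -240.
-1512 − 240 = -1752;  -5556 − 1752 = -7308;  -15542 − 7308 = -22850;  -36636 − 22850 = -59486;  -76640 − 59486 = -136126
-1752 − 240 = -1992;  -7308 − 1992 = -9300;  -22850 − 9300 = -32150;  -59486 − 32150 = -91636;  -136126 − 91636 = -227762
-1992 − 240 = -2232;  -9300 − 2232 = -11532;  -32150 − 11532 = -43682;  -91636 − 43682 = -135318;  -227762 − 135318 = -363080
-2232 − 240 = -2472;  -11532 − 2472 = -14004;  -43682 − 14004 = -57686;  -135318 − 57686 = -193004;  -363080 − 193004 = -556084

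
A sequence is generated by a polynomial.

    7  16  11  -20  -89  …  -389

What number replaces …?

Using the first 5 terms:
First differences: 9, -5, -31, -69
Second differences: -14, -26, -38
Third differences: -12, -12
Constant third difference = -12.
Extend forward: -38 − 12 = -50;  -69 − 50 = -119;  -89 − 119 = -208

-208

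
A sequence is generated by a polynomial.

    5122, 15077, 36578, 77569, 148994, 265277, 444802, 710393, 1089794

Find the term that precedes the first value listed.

9955  21501  40991  71425  116283  179525  265591  379401
11546  19490  30434  44858  63242  86066  113810
7944  10944  14424  18384  22824  27744
3000  3480  3960  4440  4920
480  480  480  480
The fifth differences are constant at 480.
Work back: 3000 − 480 = 2520;  7944 − 2520 = 5424;  11546 − 5424 = 6122;  9955 − 6122 = 3833;  5122 − 3833 = 1289

1289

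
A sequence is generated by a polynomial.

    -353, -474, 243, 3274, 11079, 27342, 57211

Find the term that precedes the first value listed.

-126

First differences: -121  717  3031  7805  16263  29869
Second differences: 838  2314  4774  8458  13606
Third differences: 1476  2460  3684  5148
Fourth differences: 984  1224  1464
Fifth differences: 240  240
The fifth differences are constant at 240.
Work back: 984 − 240 = 744;  1476 − 744 = 732;  838 − 732 = 106;  -121 − 106 = -227;  -353 + 227 = -126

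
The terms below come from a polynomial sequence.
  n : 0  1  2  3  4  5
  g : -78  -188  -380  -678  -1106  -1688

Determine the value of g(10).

-7748

Δ: -110, -192, -298, -428, -582
Δ²: -82, -106, -130, -154
Δ³: -24, -24, -24
The third differences are constant (-24).
-154 − 24 = -178;  -582 − 178 = -760;  -1688 − 760 = -2448
-178 − 24 = -202;  -760 − 202 = -962;  -2448 − 962 = -3410
-202 − 24 = -226;  -962 − 226 = -1188;  -3410 − 1188 = -4598
-226 − 24 = -250;  -1188 − 250 = -1438;  -4598 − 1438 = -6036
-250 − 24 = -274;  -1438 − 274 = -1712;  -6036 − 1712 = -7748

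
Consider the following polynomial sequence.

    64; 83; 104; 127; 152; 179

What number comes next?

208

D1: 19, 21, 23, 25, 27
D2: 2, 2, 2, 2
Second differences constant at 2.
27 + 2 = 29;  179 + 29 = 208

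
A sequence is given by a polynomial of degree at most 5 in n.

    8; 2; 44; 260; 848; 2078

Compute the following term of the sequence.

D1: -6, 42, 216, 588, 1230
D2: 48, 174, 372, 642
D3: 126, 198, 270
D4: 72, 72
Fourth differences constant at 72.
270 + 72 = 342;  642 + 342 = 984;  1230 + 984 = 2214;  2078 + 2214 = 4292

4292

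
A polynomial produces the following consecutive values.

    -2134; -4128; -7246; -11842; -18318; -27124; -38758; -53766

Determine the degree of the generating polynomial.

Δ: -1994, -3118, -4596, -6476, -8806, -11634, -15008
Δ²: -1124, -1478, -1880, -2330, -2828, -3374
Δ³: -354, -402, -450, -498, -546
Δ⁴: -48, -48, -48, -48
The fourth differences are constant, so the polynomial has degree 4.

4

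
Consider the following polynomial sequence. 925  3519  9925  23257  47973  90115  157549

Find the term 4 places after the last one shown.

914805

Δ: 2594, 6406, 13332, 24716, 42142, 67434
Δ²: 3812, 6926, 11384, 17426, 25292
Δ³: 3114, 4458, 6042, 7866
Δ⁴: 1344, 1584, 1824
Δ⁵: 240, 240
Fifth differences constant at 240.
1824 + 240 = 2064;  7866 + 2064 = 9930;  25292 + 9930 = 35222;  67434 + 35222 = 102656;  157549 + 102656 = 260205
2064 + 240 = 2304;  9930 + 2304 = 12234;  35222 + 12234 = 47456;  102656 + 47456 = 150112;  260205 + 150112 = 410317
2304 + 240 = 2544;  12234 + 2544 = 14778;  47456 + 14778 = 62234;  150112 + 62234 = 212346;  410317 + 212346 = 622663
2544 + 240 = 2784;  14778 + 2784 = 17562;  62234 + 17562 = 79796;  212346 + 79796 = 292142;  622663 + 292142 = 914805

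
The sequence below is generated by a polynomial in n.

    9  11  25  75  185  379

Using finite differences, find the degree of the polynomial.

3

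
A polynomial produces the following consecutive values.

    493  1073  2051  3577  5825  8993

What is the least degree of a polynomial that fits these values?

580, 978, 1526, 2248, 3168
398, 548, 722, 920
150, 174, 198
24, 24
The fourth differences are constant, so the polynomial has degree 4.

4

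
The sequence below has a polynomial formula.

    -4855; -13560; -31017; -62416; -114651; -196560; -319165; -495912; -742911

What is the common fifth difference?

D1: -8705, -17457, -31399, -52235, -81909, -122605, -176747, -246999
D2: -8752, -13942, -20836, -29674, -40696, -54142, -70252
D3: -5190, -6894, -8838, -11022, -13446, -16110
D4: -1704, -1944, -2184, -2424, -2664
D5: -240, -240, -240, -240

-240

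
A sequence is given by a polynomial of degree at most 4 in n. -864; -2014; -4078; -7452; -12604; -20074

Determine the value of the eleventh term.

-116134

First differences: -1150, -2064, -3374, -5152, -7470
Second differences: -914, -1310, -1778, -2318
Third differences: -396, -468, -540
Fourth differences: -72, -72
The fourth differences are constant (-72).
-540 − 72 = -612;  -2318 − 612 = -2930;  -7470 − 2930 = -10400;  -20074 − 10400 = -30474
-612 − 72 = -684;  -2930 − 684 = -3614;  -10400 − 3614 = -14014;  -30474 − 14014 = -44488
-684 − 72 = -756;  -3614 − 756 = -4370;  -14014 − 4370 = -18384;  -44488 − 18384 = -62872
-756 − 72 = -828;  -4370 − 828 = -5198;  -18384 − 5198 = -23582;  -62872 − 23582 = -86454
-828 − 72 = -900;  -5198 − 900 = -6098;  -23582 − 6098 = -29680;  -86454 − 29680 = -116134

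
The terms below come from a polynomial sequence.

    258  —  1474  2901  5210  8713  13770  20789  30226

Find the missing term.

665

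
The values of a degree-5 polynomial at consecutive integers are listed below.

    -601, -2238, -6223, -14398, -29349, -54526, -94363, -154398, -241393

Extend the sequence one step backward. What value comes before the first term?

-94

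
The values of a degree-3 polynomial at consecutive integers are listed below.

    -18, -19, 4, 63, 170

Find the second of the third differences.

D1: -1, 23, 59, 107
D2: 24, 36, 48
D3: 12, 12

12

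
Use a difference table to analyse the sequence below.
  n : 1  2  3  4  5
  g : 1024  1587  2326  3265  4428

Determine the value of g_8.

563, 739, 939, 1163
176, 200, 224
24, 24
Third differences constant at 24.
224 + 24 = 248;  1163 + 248 = 1411;  4428 + 1411 = 5839
248 + 24 = 272;  1411 + 272 = 1683;  5839 + 1683 = 7522
272 + 24 = 296;  1683 + 296 = 1979;  7522 + 1979 = 9501

9501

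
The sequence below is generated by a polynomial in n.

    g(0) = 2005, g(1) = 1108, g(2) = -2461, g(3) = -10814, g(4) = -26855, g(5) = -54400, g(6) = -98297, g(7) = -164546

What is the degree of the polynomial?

-897, -3569, -8353, -16041, -27545, -43897, -66249
-2672, -4784, -7688, -11504, -16352, -22352
-2112, -2904, -3816, -4848, -6000
-792, -912, -1032, -1152
-120, -120, -120
The fifth differences are constant, so the polynomial has degree 5.

5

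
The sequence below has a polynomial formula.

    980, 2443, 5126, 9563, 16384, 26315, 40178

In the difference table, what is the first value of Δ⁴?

96

D1: 1463, 2683, 4437, 6821, 9931, 13863
D2: 1220, 1754, 2384, 3110, 3932
D3: 534, 630, 726, 822
D4: 96, 96, 96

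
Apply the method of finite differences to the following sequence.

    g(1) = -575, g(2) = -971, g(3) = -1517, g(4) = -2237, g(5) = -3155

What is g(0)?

-305

First differences: -396, -546, -720, -918
Second differences: -150, -174, -198
Third differences: -24, -24
The third differences are constant at -24.
Work back: -150 + 24 = -126;  -396 + 126 = -270;  -575 + 270 = -305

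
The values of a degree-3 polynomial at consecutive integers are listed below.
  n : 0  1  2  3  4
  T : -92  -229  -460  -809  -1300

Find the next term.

-1957

D1: -137  -231  -349  -491
D2: -94  -118  -142
D3: -24  -24
The third differences are constant (-24).
-142 − 24 = -166;  -491 − 166 = -657;  -1300 − 657 = -1957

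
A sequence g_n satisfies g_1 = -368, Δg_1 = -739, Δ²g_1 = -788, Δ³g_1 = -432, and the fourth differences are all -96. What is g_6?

-16743

Build the table forward from the leading diagonal:
Δ⁴: -96, -96, -96, -96, -96, -96
Δ³: -432, -528, -624, -720, -816, -912
Δ²: -788, -1220, -1748, -2372, -3092, -3908
Δ: -739, -1527, -2747, -4495, -6867, -9959
g: -368, -1107, -2634, -5381, -9876, -16743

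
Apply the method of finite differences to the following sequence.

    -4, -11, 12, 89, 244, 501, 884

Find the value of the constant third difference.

Δ: -7, 23, 77, 155, 257, 383
Δ²: 30, 54, 78, 102, 126
Δ³: 24, 24, 24, 24

24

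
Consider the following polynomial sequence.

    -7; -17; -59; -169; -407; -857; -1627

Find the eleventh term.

-10907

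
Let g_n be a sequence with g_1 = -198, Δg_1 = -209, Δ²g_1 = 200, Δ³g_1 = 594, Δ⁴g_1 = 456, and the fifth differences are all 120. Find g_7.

Build the table forward from the leading diagonal:
Fifth differences: 120  120  120  120  120  120  120
Fourth differences: 456  576  696  816  936  1056  1176
Third differences: 594  1050  1626  2322  3138  4074  5130
Second differences: 200  794  1844  3470  5792  8930  13004
First differences: -209  -9  785  2629  6099  11891  20821
g: -198  -407  -416  369  2998  9097  20988

20988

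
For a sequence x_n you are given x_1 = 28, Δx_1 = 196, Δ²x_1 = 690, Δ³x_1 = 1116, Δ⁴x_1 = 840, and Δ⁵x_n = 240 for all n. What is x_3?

Build the table forward from the leading diagonal:
Δ⁵: 240  240  240
Δ⁴: 840  1080  1320
Δ³: 1116  1956  3036
Δ²: 690  1806  3762
Δ: 196  886  2692
x: 28  224  1110

1110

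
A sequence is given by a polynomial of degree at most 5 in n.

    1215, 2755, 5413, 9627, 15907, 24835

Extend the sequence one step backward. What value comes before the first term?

D1: 1540  2658  4214  6280  8928
D2: 1118  1556  2066  2648
D3: 438  510  582
D4: 72  72
The fourth differences are constant at 72.
Work back: 438 − 72 = 366;  1118 − 366 = 752;  1540 − 752 = 788;  1215 − 788 = 427

427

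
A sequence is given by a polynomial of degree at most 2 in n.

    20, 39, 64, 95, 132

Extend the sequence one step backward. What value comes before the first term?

D1: 19, 25, 31, 37
D2: 6, 6, 6
The second differences are constant at 6.
Work back: 19 − 6 = 13;  20 − 13 = 7

7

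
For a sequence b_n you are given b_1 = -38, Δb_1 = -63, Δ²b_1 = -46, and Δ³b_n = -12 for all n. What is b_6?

-933

Build the table forward from the leading diagonal:
D3: -12  -12  -12  -12  -12  -12
D2: -46  -58  -70  -82  -94  -106
D1: -63  -109  -167  -237  -319  -413
b: -38  -101  -210  -377  -614  -933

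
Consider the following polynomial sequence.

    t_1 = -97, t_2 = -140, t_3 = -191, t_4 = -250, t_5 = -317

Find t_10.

-772

Δ: -43  -51  -59  -67
Δ²: -8  -8  -8
Constant second difference = -8, so extend:
-67 − 8 = -75;  -317 − 75 = -392
-75 − 8 = -83;  -392 − 83 = -475
-83 − 8 = -91;  -475 − 91 = -566
-91 − 8 = -99;  -566 − 99 = -665
-99 − 8 = -107;  -665 − 107 = -772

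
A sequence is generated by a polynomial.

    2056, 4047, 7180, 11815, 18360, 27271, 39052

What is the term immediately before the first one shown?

D1: 1991, 3133, 4635, 6545, 8911, 11781
D2: 1142, 1502, 1910, 2366, 2870
D3: 360, 408, 456, 504
D4: 48, 48, 48
The fourth differences are constant at 48.
Work back: 360 − 48 = 312;  1142 − 312 = 830;  1991 − 830 = 1161;  2056 − 1161 = 895

895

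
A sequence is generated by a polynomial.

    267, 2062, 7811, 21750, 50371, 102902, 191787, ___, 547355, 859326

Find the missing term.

Using the first 7 terms:
First differences: 1795, 5749, 13939, 28621, 52531, 88885
Second differences: 3954, 8190, 14682, 23910, 36354
Third differences: 4236, 6492, 9228, 12444
Fourth differences: 2256, 2736, 3216
Fifth differences: 480, 480
Constant fifth difference = 480.
Extend forward: 3216 + 480 = 3696;  12444 + 3696 = 16140;  36354 + 16140 = 52494;  88885 + 52494 = 141379;  191787 + 141379 = 333166

333166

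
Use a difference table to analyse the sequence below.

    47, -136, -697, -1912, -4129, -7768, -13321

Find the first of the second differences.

-378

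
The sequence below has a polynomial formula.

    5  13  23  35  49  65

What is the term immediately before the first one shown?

8  10  12  14  16
2  2  2  2
The second differences are constant at 2.
Work back: 8 − 2 = 6;  5 − 6 = -1

-1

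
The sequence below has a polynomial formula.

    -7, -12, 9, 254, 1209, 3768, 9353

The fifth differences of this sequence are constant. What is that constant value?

120

Δ: -5, 21, 245, 955, 2559, 5585
Δ²: 26, 224, 710, 1604, 3026
Δ³: 198, 486, 894, 1422
Δ⁴: 288, 408, 528
Δ⁵: 120, 120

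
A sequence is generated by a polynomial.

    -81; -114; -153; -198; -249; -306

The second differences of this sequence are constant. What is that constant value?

-6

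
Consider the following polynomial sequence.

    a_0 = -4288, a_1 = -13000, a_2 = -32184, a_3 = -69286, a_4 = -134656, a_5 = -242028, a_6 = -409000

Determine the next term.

-657514

-8712 , -19184 , -37102 , -65370 , -107372 , -166972
-10472 , -17918 , -28268 , -42002 , -59600
-7446 , -10350 , -13734 , -17598
-2904 , -3384 , -3864
-480 , -480
Fifth differences constant at -480.
-3864 − 480 = -4344;  -17598 − 4344 = -21942;  -59600 − 21942 = -81542;  -166972 − 81542 = -248514;  -409000 − 248514 = -657514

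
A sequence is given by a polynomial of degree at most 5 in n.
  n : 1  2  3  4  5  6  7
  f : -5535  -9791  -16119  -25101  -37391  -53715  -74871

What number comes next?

-101729

Δ: -4256 , -6328 , -8982 , -12290 , -16324 , -21156
Δ²: -2072 , -2654 , -3308 , -4034 , -4832
Δ³: -582 , -654 , -726 , -798
Δ⁴: -72 , -72 , -72
Constant fourth difference = -72, so extend:
-798 − 72 = -870;  -4832 − 870 = -5702;  -21156 − 5702 = -26858;  -74871 − 26858 = -101729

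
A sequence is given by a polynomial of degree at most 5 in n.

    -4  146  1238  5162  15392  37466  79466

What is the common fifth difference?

480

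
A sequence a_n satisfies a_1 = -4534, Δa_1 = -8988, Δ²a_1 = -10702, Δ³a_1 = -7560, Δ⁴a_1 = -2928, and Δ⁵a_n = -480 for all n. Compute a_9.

Build the table forward from the leading diagonal:
Fifth differences: -480  -480  -480  -480  -480  -480  -480  -480  -480
Fourth differences: -2928  -3408  -3888  -4368  -4848  -5328  -5808  -6288  -6768
Third differences: -7560  -10488  -13896  -17784  -22152  -27000  -32328  -38136  -44424
Second differences: -10702  -18262  -28750  -42646  -60430  -82582  -109582  -141910  -180046
First differences: -8988  -19690  -37952  -66702  -109348  -169778  -252360  -361942  -503852
a: -4534  -13522  -33212  -71164  -137866  -247214  -416992  -669352  -1031294

-1031294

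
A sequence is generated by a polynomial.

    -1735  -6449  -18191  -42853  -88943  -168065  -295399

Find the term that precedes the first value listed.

-293

D1: -4714  -11742  -24662  -46090  -79122  -127334
D2: -7028  -12920  -21428  -33032  -48212
D3: -5892  -8508  -11604  -15180
D4: -2616  -3096  -3576
D5: -480  -480
The fifth differences are constant at -480.
Work back: -2616 + 480 = -2136;  -5892 + 2136 = -3756;  -7028 + 3756 = -3272;  -4714 + 3272 = -1442;  -1735 + 1442 = -293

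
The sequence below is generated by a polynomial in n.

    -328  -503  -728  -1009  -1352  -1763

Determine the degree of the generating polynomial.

Δ: -175, -225, -281, -343, -411
Δ²: -50, -56, -62, -68
Δ³: -6, -6, -6
The third differences are constant, so the polynomial has degree 3.

3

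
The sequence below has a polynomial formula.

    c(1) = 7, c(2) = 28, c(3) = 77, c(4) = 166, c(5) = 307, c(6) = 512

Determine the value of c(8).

First differences: 21  49  89  141  205
Second differences: 28  40  52  64
Third differences: 12  12  12
Third differences constant at 12.
64 + 12 = 76;  205 + 76 = 281;  512 + 281 = 793
76 + 12 = 88;  281 + 88 = 369;  793 + 369 = 1162

1162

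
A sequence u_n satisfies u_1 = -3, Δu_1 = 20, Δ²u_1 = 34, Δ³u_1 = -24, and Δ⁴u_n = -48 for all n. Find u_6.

Build the table forward from the leading diagonal:
Fourth differences: -48, -48, -48, -48, -48, -48
Third differences: -24, -72, -120, -168, -216, -264
Second differences: 34, 10, -62, -182, -350, -566
First differences: 20, 54, 64, 2, -180, -530
u: -3, 17, 71, 135, 137, -43

-43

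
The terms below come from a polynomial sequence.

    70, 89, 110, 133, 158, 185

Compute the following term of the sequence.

214

D1: 19  21  23  25  27
D2: 2  2  2  2
Constant second difference = 2, so extend:
27 + 2 = 29;  185 + 29 = 214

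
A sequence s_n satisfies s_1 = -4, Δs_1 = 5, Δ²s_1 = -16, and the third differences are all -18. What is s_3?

Build the table forward from the leading diagonal:
D3: -18, -18, -18
D2: -16, -34, -52
D1: 5, -11, -45
s: -4, 1, -10

-10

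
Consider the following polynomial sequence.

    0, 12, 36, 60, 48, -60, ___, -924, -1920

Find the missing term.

Using the first 6 terms:
D1: 12  24  24  -12  -108
D2: 12  0  -36  -96
D3: -12  -36  -60
D4: -24  -24
Constant fourth difference = -24.
Extend forward: -60 − 24 = -84;  -96 − 84 = -180;  -108 − 180 = -288;  -60 − 288 = -348

-348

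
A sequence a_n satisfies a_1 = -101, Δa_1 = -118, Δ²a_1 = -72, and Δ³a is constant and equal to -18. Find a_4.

Build the table forward from the leading diagonal:
Third differences: -18, -18, -18, -18
Second differences: -72, -90, -108, -126
First differences: -118, -190, -280, -388
a: -101, -219, -409, -689

-689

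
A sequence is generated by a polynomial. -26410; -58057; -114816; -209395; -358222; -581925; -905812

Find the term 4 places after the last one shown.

-3900040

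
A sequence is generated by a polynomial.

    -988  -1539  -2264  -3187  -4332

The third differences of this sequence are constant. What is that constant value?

Δ: -551, -725, -923, -1145
Δ²: -174, -198, -222
Δ³: -24, -24

-24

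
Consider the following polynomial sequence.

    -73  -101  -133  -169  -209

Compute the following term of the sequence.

-253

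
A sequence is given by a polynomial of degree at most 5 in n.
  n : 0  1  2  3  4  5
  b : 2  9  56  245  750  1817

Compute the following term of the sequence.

3764

First differences: 7 , 47 , 189 , 505 , 1067
Second differences: 40 , 142 , 316 , 562
Third differences: 102 , 174 , 246
Fourth differences: 72 , 72
The fourth differences are constant (72).
246 + 72 = 318;  562 + 318 = 880;  1067 + 880 = 1947;  1817 + 1947 = 3764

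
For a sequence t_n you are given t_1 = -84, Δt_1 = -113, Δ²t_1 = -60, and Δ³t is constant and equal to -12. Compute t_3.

-370

Build the table forward from the leading diagonal:
Third differences: -12, -12, -12
Second differences: -60, -72, -84
First differences: -113, -173, -245
t: -84, -197, -370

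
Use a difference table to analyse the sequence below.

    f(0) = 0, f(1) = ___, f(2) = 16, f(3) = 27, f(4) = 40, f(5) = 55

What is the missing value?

Using the last 4 terms:
First differences: 11, 13, 15
Second differences: 2, 2
Constant second difference = 2.
Extend backward: 11 − 2 = 9;  16 − 9 = 7

7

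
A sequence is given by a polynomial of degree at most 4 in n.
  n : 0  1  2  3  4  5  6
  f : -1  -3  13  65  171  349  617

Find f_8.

1495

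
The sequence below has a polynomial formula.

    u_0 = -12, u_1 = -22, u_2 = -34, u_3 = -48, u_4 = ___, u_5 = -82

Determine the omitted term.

Using the first 4 terms:
First differences: -10  -12  -14
Second differences: -2  -2
Constant second difference = -2.
Extend forward: -14 − 2 = -16;  -48 − 16 = -64

-64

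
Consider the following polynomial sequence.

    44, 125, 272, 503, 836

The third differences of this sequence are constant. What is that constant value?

D1: 81, 147, 231, 333
D2: 66, 84, 102
D3: 18, 18

18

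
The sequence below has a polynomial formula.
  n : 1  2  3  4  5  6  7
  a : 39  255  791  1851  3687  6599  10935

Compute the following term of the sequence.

17091

D1: 216  536  1060  1836  2912  4336
D2: 320  524  776  1076  1424
D3: 204  252  300  348
D4: 48  48  48
The fourth differences are constant (48).
348 + 48 = 396;  1424 + 396 = 1820;  4336 + 1820 = 6156;  10935 + 6156 = 17091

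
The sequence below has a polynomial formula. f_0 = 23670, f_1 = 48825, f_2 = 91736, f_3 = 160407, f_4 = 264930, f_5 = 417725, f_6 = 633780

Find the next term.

930891

First differences: 25155  42911  68671  104523  152795  216055
Second differences: 17756  25760  35852  48272  63260
Third differences: 8004  10092  12420  14988
Fourth differences: 2088  2328  2568
Fifth differences: 240  240
Constant fifth difference = 240, so extend:
2568 + 240 = 2808;  14988 + 2808 = 17796;  63260 + 17796 = 81056;  216055 + 81056 = 297111;  633780 + 297111 = 930891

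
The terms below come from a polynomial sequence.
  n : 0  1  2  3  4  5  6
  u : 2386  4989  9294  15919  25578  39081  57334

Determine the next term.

81339

Δ: 2603, 4305, 6625, 9659, 13503, 18253
Δ²: 1702, 2320, 3034, 3844, 4750
Δ³: 618, 714, 810, 906
Δ⁴: 96, 96, 96
Fourth differences constant at 96.
906 + 96 = 1002;  4750 + 1002 = 5752;  18253 + 5752 = 24005;  57334 + 24005 = 81339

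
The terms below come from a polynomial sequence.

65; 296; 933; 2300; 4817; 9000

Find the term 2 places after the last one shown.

24908

First differences: 231  637  1367  2517  4183
Second differences: 406  730  1150  1666
Third differences: 324  420  516
Fourth differences: 96  96
Constant fourth difference = 96, so extend:
516 + 96 = 612;  1666 + 612 = 2278;  4183 + 2278 = 6461;  9000 + 6461 = 15461
612 + 96 = 708;  2278 + 708 = 2986;  6461 + 2986 = 9447;  15461 + 9447 = 24908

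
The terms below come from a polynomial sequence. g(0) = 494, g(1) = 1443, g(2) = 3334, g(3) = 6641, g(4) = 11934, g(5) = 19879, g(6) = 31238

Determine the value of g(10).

129414

First differences: 949, 1891, 3307, 5293, 7945, 11359
Second differences: 942, 1416, 1986, 2652, 3414
Third differences: 474, 570, 666, 762
Fourth differences: 96, 96, 96
Fourth differences constant at 96.
762 + 96 = 858;  3414 + 858 = 4272;  11359 + 4272 = 15631;  31238 + 15631 = 46869
858 + 96 = 954;  4272 + 954 = 5226;  15631 + 5226 = 20857;  46869 + 20857 = 67726
954 + 96 = 1050;  5226 + 1050 = 6276;  20857 + 6276 = 27133;  67726 + 27133 = 94859
1050 + 96 = 1146;  6276 + 1146 = 7422;  27133 + 7422 = 34555;  94859 + 34555 = 129414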